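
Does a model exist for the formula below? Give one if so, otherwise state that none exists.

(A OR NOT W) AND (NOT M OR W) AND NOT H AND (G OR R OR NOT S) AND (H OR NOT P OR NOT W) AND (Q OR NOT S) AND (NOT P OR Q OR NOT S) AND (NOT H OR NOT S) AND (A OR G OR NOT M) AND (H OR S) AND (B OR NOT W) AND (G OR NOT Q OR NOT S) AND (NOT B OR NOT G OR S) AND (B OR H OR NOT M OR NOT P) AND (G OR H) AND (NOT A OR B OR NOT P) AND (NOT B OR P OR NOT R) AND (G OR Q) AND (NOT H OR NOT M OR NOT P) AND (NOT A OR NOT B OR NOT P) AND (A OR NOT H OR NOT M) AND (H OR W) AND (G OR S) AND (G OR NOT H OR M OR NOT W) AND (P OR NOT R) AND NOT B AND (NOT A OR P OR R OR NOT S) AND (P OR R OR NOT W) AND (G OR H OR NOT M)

Case B = True:
  Clause (NOT B) is falsified — contradiction.
Case B = False:
  (NOT H) forces H = False.
  (H OR S) forces S = True.
  (Q OR NOT S) forces Q = True.
  (B OR NOT W) forces W = False.
  Clause (H OR W) is falsified — contradiction.
Both cases fail, so the formula is unsatisfiable.

The formula is unsatisfiable.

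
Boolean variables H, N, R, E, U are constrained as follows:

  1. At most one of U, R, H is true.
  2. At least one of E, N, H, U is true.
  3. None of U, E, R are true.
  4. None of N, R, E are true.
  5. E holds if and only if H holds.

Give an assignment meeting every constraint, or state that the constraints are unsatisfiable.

Case N = True:
  Constraint (4) is violated (N=T) — contradiction.
Case N = False:
  (3) forces U = False.
  (3) forces E = False.
  (2) with E=F, N=F, U=F forces H = True.
  Constraint (5) is violated (E=F, H=T) — contradiction.
Both cases fail — unsatisfiable.

Unsatisfiable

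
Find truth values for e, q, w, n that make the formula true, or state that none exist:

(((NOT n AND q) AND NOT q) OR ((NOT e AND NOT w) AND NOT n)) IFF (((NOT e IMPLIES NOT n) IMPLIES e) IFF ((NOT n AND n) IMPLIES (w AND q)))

e: False; q: True; w: True; n: False

  (((NOT n AND q) AND NOT q) OR ((NOT e AND NOT w) AND NOT n)) IFF (((NOT e IMPLIES NOT n) IMPLIES e) IFF ((NOT n AND n) IMPLIES (w AND q))) = True
    ((NOT n AND q) AND NOT q) OR ((NOT e AND NOT w) AND NOT n) = False
      (NOT n AND q) AND NOT q = False
        NOT n AND q = True
          NOT n = True
        NOT q = False
      (NOT e AND NOT w) AND NOT n = False
        NOT e AND NOT w = False
          NOT e = True
          NOT w = False
        NOT n = True
    ((NOT e IMPLIES NOT n) IMPLIES e) IFF ((NOT n AND n) IMPLIES (w AND q)) = False
      (NOT e IMPLIES NOT n) IMPLIES e = False
        NOT e IMPLIES NOT n = True
          NOT e = True
          NOT n = True
      (NOT n AND n) IMPLIES (w AND q) = True
        NOT n AND n = False
          NOT n = True
        w AND q = True
The formula evaluates to True.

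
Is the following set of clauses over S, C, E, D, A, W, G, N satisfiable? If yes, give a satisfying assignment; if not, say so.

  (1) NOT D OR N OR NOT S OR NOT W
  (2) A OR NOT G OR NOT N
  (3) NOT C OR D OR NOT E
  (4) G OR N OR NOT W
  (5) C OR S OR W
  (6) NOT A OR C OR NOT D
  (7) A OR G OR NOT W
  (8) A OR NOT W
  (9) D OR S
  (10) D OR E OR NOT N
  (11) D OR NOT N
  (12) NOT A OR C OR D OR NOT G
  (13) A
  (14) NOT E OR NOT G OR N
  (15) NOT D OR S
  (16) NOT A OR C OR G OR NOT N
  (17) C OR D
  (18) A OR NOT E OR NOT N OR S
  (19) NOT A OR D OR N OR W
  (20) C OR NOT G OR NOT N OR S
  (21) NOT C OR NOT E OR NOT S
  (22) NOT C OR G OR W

S: True, C: True, E: False, D: True, A: True, W: True, G: True, N: True

Unit clause (A) forces A = True.
Try S = False:
  (D OR S) forces D = True.
  clause (NOT D OR S) is falsified — backtrack.
So S = True.
Try C = False:
  (NOT A OR C OR NOT D) forces D = False.
  clause (C OR D) is falsified — backtrack.
So C = True.
  then (NOT C OR NOT E OR NOT S) forces E = False.
Set D = True.
Set W = True.
  then (NOT D OR N OR NOT S OR NOT W) forces N = True.
Set G = True.
All clauses satisfied.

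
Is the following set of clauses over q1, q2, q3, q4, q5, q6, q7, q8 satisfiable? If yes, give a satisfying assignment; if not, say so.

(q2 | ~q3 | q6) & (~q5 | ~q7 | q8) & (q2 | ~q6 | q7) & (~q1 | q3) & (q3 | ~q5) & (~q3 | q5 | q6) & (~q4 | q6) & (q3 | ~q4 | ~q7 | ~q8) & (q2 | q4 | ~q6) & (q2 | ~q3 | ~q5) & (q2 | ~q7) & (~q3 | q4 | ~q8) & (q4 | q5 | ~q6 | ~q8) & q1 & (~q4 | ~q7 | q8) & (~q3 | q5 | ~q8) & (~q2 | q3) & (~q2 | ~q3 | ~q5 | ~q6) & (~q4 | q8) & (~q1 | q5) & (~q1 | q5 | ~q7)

Unit clause (q1) forces q1 = True.
In (~q1 | q5) only q5 is left, so q5 = True.
In (~q1 | q3) only q3 is left, so q3 = True.
In (q2 | ~q3 | ~q5) only q2 is left, so q2 = True.
In (~q2 | ~q3 | ~q5 | ~q6) only ~q6 is left, so q6 = False.
In (~q4 | q6) only ~q4 is left, so q4 = False.
In (~q3 | q4 | ~q8) only ~q8 is left, so q8 = False.
In (~q5 | ~q7 | q8) only ~q7 is left, so q7 = False.
All clauses satisfied.

q1 = True, q2 = True, q3 = True, q4 = False, q5 = True, q6 = False, q7 = False, q8 = False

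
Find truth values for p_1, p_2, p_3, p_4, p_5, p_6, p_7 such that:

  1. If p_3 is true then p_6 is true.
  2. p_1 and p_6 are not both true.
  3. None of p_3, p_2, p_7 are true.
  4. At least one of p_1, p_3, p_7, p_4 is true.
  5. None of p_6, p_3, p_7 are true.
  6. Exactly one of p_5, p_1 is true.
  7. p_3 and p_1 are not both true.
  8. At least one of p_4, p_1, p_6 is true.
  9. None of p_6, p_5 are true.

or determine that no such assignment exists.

p_1 = True, p_2 = False, p_3 = False, p_4 = True, p_5 = False, p_6 = False, p_7 = False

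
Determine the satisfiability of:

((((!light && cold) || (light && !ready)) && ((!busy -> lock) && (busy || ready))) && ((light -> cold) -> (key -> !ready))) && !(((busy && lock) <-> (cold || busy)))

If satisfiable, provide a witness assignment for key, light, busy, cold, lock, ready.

key=F, light=F, busy=T, cold=T, lock=F, ready=F

  (((!light && cold) || (light && !ready)) && ((!busy -> lock) && (busy || ready))) && ((light -> cold) -> (key -> !ready)) = True
    ((!light && cold) || (light && !ready)) && ((!busy -> lock) && (busy || ready)) = True
      (!light && cold) || (light && !ready) = True
        !light && cold = True
          !light = True
        light && !ready = False
          !ready = True
      (!busy -> lock) && (busy || ready) = True
        !busy -> lock = True
          !busy = False
        busy || ready = True
    (light -> cold) -> (key -> !ready) = True
      light -> cold = True
      key -> !ready = True
        !ready = True
  !(((busy && lock) <-> (cold || busy))) = True
    (busy && lock) <-> (cold || busy) = False
      busy && lock = False
      cold || busy = True
Both conjuncts True, so the formula holds.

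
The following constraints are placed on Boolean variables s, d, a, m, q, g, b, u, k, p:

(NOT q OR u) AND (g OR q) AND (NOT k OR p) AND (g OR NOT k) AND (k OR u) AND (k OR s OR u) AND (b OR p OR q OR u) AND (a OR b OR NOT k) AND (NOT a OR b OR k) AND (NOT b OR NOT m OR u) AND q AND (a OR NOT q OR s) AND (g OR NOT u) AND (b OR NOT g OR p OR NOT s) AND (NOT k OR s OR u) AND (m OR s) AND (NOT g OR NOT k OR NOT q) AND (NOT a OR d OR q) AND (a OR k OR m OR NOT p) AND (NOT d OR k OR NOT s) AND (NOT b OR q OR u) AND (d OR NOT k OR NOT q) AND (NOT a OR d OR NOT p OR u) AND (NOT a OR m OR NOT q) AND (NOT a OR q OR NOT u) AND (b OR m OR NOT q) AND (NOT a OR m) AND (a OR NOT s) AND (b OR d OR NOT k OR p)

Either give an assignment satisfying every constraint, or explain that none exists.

Unit clause (q) forces q = True.
In (NOT q OR u) only u is left, so u = True.
In (g OR NOT u) only g is left, so g = True.
In (NOT g OR NOT k OR NOT q) only NOT k is left, so k = False.
Set s = False.
  then (a OR NOT q OR s) forces a = True.
  then (m OR s) forces m = True.
  then (NOT a OR b OR k) forces b = True.
Set d = False.
Set p = True.
All clauses satisfied.

s = False, d = False, a = True, m = True, q = True, g = True, b = True, u = True, k = False, p = True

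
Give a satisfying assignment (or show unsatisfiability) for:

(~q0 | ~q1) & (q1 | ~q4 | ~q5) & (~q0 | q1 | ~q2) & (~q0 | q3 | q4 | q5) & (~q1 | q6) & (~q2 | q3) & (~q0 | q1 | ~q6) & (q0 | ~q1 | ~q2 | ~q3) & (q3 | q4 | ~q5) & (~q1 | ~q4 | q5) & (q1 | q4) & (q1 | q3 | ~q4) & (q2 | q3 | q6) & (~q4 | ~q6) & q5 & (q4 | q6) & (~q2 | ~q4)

Unit clause (q5) forces q5 = True.
Try q0 = True:
  (~q0 | ~q1) forces q1 = False.
  (q1 | ~q4 | ~q5) forces q4 = False.
  clause (q1 | q4) is falsified — backtrack.
So q0 = False.
Set q1 = True.
  then (~q1 | q6) forces q6 = True.
  then (~q4 | ~q6) forces q4 = False.
  then (q3 | q4 | ~q5) forces q3 = True.
  then (q0 | ~q1 | ~q2 | ~q3) forces q2 = False.
All clauses satisfied.

q0 = False, q1 = True, q2 = False, q3 = True, q4 = False, q5 = True, q6 = True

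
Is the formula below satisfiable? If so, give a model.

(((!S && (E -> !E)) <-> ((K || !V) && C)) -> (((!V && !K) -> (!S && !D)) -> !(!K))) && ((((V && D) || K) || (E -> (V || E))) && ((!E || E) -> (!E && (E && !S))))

The conjunct (!E || E) -> (!E && (E && !S)) is unsatisfiable on its own:
  S=F, E=F: evaluates to False.
  S=F, E=T: evaluates to False.
  S=T, E=F: evaluates to False.
  S=T, E=T: evaluates to False.
So the whole conjunction is unsatisfiable.

Unsatisfiable — no assignment works.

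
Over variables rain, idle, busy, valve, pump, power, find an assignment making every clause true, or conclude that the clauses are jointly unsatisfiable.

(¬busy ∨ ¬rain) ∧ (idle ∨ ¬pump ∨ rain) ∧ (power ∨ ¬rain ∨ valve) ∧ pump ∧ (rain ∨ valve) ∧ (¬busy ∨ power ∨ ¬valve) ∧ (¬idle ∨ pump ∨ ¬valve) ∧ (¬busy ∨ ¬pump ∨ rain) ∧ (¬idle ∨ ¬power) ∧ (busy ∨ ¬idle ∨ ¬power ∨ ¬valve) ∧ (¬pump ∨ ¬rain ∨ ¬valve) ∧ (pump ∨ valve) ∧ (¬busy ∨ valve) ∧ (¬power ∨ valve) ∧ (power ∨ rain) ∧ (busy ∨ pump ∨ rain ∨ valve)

Case rain = True:
  (¬busy ∨ ¬rain) forces busy = False.
  (pump) forces pump = True.
  (¬pump ∨ ¬rain ∨ ¬valve) forces valve = False.
  (power ∨ ¬rain ∨ valve) forces power = True.
  Clause (¬power ∨ valve) is falsified — contradiction.
Case rain = False:
  (pump) forces pump = True.
  (idle ∨ ¬pump ∨ rain) forces idle = True.
  (rain ∨ valve) forces valve = True.
  (¬busy ∨ ¬pump ∨ rain) forces busy = False.
  (¬idle ∨ ¬power) forces power = False.
  Clause (power ∨ rain) is falsified — contradiction.
Both cases fail, so the formula is unsatisfiable.

Unsatisfiable — no assignment works.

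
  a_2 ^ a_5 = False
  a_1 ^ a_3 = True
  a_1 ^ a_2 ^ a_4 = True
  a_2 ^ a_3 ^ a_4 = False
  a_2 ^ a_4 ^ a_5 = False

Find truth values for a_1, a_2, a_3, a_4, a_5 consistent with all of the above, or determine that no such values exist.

a_1: True, a_2: False, a_3: False, a_4: False, a_5: False

a_2 ^ a_5 = F ^ F = False ✓
a_1 ^ a_3 = T ^ F = True ✓
a_1 ^ a_2 ^ a_4 = T ^ F ^ F = True ✓
a_2 ^ a_3 ^ a_4 = F ^ F ^ F = False ✓
a_2 ^ a_4 ^ a_5 = F ^ F ^ F = False ✓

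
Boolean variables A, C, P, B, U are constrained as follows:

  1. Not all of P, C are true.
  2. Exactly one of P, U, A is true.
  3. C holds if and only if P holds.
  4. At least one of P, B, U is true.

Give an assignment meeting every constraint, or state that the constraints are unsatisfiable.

A = False; C = False; P = False; B = False; U = True

  (1) {P, C}: 0/2 true — not all ✓
  (2) {P, U, A}: 1 true — exactly one ✓
  (3) C=F, P=F — same ✓
  (4) {P, B, U}: 1 true — at least one ✓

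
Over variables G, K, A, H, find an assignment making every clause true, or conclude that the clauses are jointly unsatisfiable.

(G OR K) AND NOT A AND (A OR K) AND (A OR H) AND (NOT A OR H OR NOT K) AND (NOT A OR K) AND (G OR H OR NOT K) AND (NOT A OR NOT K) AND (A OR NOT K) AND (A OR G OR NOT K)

No satisfying assignment exists.

Case A = True:
  Clause (NOT A) is falsified — contradiction.
Case A = False:
  (A OR K) forces K = True.
  Clause (A OR NOT K) is falsified — contradiction.
Both cases fail, so the formula is unsatisfiable.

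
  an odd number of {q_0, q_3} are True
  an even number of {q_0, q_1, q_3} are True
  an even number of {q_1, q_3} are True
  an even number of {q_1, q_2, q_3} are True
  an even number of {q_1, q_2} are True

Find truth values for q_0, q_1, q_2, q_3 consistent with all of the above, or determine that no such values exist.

Adding constraints 1, 2, 3, 4, 5 mod 2: every variable appears an even number of times on the left, so the left side is 0.
But the right sides sum to 1 (mod 2). 0 ≠ 1 — the system is inconsistent.

No satisfying assignment exists.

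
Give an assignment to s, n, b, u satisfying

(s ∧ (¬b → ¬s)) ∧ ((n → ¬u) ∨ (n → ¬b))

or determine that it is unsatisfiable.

s = True, n = False, b = True, u = False

  s ∧ (¬b → ¬s) = True
    ¬b → ¬s = True
      ¬b = False
      ¬s = False
  (n → ¬u) ∨ (n → ¬b) = True
    n → ¬u = True
      ¬u = True
    n → ¬b = True
      ¬b = False
Both conjuncts True, so the formula holds.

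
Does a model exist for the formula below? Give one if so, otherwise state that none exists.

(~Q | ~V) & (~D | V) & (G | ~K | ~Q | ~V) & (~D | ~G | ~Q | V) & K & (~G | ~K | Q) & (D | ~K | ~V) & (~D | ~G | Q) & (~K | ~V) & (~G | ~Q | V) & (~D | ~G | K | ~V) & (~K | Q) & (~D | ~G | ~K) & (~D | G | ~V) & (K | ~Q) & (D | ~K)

Case K = True:
  (~K | ~V) forces V = False.
  (~D | V) forces D = False.
  Clause (D | ~K) is falsified — contradiction.
Case K = False:
  Clause (K) is falsified — contradiction.
Both cases fail, so the formula is unsatisfiable.

The formula is unsatisfiable.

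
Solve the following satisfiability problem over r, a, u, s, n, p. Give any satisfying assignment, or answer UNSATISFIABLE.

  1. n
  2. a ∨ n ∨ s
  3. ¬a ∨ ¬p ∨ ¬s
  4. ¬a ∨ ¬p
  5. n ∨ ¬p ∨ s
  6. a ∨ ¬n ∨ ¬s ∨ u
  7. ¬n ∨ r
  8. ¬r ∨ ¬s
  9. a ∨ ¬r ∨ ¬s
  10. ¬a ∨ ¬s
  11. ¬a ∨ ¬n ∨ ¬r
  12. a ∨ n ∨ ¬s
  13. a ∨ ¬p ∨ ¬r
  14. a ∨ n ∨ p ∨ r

r = True, a = False, u = True, s = False, n = True, p = False

Unit clause (n) forces n = True.
In (¬n ∨ r) only r is left, so r = True.
In (¬r ∨ ¬s) only ¬s is left, so s = False.
In (¬a ∨ ¬n ∨ ¬r) only ¬a is left, so a = False.
In (a ∨ ¬p ∨ ¬r) only ¬p is left, so p = False.
Set u = True.
All clauses satisfied.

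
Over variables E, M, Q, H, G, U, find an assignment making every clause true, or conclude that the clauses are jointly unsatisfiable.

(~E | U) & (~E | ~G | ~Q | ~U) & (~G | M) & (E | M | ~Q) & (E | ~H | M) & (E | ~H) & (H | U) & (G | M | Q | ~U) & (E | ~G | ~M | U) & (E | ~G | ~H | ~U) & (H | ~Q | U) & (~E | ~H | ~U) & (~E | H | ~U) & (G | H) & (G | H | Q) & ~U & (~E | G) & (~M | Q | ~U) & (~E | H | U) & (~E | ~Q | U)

Unsatisfiable

Case U = True:
  Clause (~U) is falsified — contradiction.
Case U = False:
  (~E | U) forces E = False.
  (E | ~H) forces H = False.
  Clause (H | U) is falsified — contradiction.
Both cases fail, so the formula is unsatisfiable.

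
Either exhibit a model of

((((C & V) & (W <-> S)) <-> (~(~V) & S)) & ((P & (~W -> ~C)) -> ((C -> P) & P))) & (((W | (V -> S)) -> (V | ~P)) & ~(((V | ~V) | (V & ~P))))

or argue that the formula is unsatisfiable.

The conjunct ~(((V | ~V) | (V & ~P))) is unsatisfiable on its own:
  V=F, P=F: evaluates to False.
  V=F, P=T: evaluates to False.
  V=T, P=F: evaluates to False.
  V=T, P=T: evaluates to False.
So the whole conjunction is unsatisfiable.

Unsatisfiable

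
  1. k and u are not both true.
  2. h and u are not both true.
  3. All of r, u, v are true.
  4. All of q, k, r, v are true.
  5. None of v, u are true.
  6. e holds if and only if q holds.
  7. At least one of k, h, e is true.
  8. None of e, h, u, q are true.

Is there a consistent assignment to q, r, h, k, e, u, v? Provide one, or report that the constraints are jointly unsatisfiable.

Case q = True:
  Constraint (8) is violated (q=T) — contradiction.
Case q = False:
  Constraint (4) is violated (q=F) — contradiction.
Both cases fail — unsatisfiable.

No satisfying assignment exists.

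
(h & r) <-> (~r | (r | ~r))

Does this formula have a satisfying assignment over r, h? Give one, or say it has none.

r = True, h = True

  (h & r) <-> (~r | (r | ~r)) = True
    h & r = True
    ~r | (r | ~r) = True
      ~r = False
      r | ~r = True
        ~r = False
The formula evaluates to True.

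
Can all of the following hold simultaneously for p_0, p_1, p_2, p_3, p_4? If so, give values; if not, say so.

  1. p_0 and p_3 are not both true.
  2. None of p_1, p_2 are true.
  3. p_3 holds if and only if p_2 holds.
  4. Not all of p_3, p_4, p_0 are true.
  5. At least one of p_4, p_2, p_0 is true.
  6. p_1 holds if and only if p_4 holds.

p_0=T, p_1=F, p_2=F, p_3=F, p_4=F

  (1) p_0=T, p_3=F — not both ✓
  (2) {p_1, p_2}: 0 true — none ✓
  (3) p_3=F, p_2=F — same ✓
  (4) {p_3, p_4, p_0}: 1/3 true — not all ✓
  (5) {p_4, p_2, p_0}: 1 true — at least one ✓
  (6) p_1=F, p_4=F — same ✓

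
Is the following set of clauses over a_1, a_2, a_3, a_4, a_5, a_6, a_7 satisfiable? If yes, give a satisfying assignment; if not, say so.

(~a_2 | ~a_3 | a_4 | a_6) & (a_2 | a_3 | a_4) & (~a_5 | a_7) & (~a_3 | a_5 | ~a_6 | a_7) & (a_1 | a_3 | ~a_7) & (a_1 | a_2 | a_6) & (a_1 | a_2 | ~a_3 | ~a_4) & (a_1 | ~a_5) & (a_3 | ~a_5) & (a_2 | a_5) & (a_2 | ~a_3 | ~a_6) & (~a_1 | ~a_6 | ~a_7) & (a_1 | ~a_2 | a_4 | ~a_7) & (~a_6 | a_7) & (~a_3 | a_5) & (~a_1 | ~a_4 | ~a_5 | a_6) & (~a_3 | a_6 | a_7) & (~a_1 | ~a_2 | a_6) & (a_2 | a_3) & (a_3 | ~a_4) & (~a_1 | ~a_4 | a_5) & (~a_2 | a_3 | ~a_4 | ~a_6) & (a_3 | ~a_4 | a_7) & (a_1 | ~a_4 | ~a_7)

Set a_1 = False.
  then (a_1 | ~a_5) forces a_5 = False.
  then (a_2 | a_5) forces a_2 = True.
  then (~a_3 | a_5) forces a_3 = False.
  then (a_3 | ~a_4) forces a_4 = False.
  then (a_1 | a_3 | ~a_7) forces a_7 = False.
  then (~a_6 | a_7) forces a_6 = False.
All clauses satisfied.

a_1 = False, a_2 = True, a_3 = False, a_4 = False, a_5 = False, a_6 = False, a_7 = False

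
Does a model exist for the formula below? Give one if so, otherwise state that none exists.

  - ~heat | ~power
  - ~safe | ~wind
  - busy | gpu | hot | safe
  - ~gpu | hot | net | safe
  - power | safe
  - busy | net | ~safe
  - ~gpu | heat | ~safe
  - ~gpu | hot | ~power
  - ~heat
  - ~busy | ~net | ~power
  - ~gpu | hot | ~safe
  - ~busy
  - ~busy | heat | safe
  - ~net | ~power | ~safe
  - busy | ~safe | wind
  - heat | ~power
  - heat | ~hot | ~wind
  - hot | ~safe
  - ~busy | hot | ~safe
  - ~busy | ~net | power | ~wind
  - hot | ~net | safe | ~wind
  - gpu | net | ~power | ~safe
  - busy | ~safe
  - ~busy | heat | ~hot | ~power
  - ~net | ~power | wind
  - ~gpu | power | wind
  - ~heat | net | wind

Unsatisfiable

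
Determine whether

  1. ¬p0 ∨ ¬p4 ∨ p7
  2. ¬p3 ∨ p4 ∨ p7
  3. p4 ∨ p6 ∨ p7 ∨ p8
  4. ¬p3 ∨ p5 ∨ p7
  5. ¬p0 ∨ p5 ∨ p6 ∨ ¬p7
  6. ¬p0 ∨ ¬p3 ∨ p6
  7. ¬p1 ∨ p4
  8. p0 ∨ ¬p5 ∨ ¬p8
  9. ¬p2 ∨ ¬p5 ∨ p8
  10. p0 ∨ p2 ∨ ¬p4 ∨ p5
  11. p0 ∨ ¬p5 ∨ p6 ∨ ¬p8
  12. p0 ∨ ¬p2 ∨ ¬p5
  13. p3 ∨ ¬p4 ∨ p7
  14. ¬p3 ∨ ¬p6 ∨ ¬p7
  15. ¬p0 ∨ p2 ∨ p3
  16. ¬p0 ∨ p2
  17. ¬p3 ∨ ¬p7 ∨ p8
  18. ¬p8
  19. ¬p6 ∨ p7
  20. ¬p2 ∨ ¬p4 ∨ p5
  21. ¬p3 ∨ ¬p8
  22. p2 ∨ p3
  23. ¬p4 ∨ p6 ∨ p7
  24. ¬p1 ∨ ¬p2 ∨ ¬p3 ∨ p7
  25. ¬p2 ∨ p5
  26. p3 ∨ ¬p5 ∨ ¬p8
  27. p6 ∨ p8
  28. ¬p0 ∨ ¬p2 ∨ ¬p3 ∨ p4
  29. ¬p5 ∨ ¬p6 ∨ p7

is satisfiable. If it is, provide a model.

Case p8 = True:
  Clause (¬p8) is falsified — contradiction.
Case p8 = False:
  (p6 ∨ p8) forces p6 = True.
  (¬p6 ∨ p7) forces p7 = True.
  (¬p3 ∨ ¬p6 ∨ ¬p7) forces p3 = False.
  (p2 ∨ p3) forces p2 = True.
  (¬p2 ∨ ¬p5 ∨ p8) forces p5 = False.
  Clause (¬p2 ∨ p5) is falsified — contradiction.
Both cases fail, so the formula is unsatisfiable.

No satisfying assignment exists.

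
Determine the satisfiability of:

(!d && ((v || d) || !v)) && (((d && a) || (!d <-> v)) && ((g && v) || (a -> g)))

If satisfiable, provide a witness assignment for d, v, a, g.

d: False, v: True, a: False, g: True

  !d && ((v || d) || !v) = True
    !d = True
    (v || d) || !v = True
      v || d = True
      !v = False
  ((d && a) || (!d <-> v)) && ((g && v) || (a -> g)) = True
    (d && a) || (!d <-> v) = True
      d && a = False
      !d <-> v = True
        !d = True
    (g && v) || (a -> g) = True
      g && v = True
      a -> g = True
Both conjuncts True, so the formula holds.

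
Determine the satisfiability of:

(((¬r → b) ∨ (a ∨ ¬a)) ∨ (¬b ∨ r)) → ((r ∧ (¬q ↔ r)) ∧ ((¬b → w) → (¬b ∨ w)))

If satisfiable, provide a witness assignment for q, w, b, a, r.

q=F, w=T, b=T, a=F, r=T

  (((¬r → b) ∨ (a ∨ ¬a)) ∨ (¬b ∨ r)) → ((r ∧ (¬q ↔ r)) ∧ ((¬b → w) → (¬b ∨ w))) = True
    ((¬r → b) ∨ (a ∨ ¬a)) ∨ (¬b ∨ r) = True
      (¬r → b) ∨ (a ∨ ¬a) = True
        ¬r → b = True
          ¬r = False
        a ∨ ¬a = True
          ¬a = True
      ¬b ∨ r = True
        ¬b = False
    (r ∧ (¬q ↔ r)) ∧ ((¬b → w) → (¬b ∨ w)) = True
      r ∧ (¬q ↔ r) = True
        ¬q ↔ r = True
          ¬q = True
      (¬b → w) → (¬b ∨ w) = True
        ¬b → w = True
          ¬b = False
        ¬b ∨ w = True
          ¬b = False
The formula evaluates to True.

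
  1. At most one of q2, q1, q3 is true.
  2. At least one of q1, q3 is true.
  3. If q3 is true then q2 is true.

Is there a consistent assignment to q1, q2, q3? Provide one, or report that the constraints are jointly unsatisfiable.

q1=T, q2=F, q3=F

  (1) {q2, q1, q3}: 1 true — at most one ✓
  (2) {q1, q3}: 1 true — at least one ✓
  (3) q3=F ⇒ q2: vacuous ✓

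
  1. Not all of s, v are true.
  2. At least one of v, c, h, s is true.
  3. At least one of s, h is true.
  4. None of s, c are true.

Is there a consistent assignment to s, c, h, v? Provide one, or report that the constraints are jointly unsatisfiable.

s = False, c = False, h = True, v = False

  (1) {s, v}: 0/2 true — not all ✓
  (2) {v, c, h, s}: 1 true — at least one ✓
  (3) {s, h}: 1 true — at least one ✓
  (4) {s, c}: 0 true — none ✓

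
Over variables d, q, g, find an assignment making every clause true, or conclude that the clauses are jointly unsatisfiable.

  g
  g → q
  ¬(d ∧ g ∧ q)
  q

d = False, q = True, g = True

Unit clause (g) forces g = True.
Unit clause (q) forces q = True.
In (¬d ∨ ¬g ∨ ¬q) only ¬d is left, so d = False.
All clauses satisfied.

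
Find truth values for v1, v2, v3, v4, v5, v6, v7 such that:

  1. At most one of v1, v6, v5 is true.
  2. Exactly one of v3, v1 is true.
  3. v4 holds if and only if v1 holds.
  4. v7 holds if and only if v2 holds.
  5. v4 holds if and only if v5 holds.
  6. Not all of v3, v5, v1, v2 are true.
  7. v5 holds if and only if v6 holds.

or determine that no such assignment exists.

v1: False, v2: False, v3: True, v4: False, v5: False, v6: False, v7: False

  (1) {v1, v6, v5}: 0 true — at most one ✓
  (2) {v3, v1}: 1 true — exactly one ✓
  (3) v4=F, v1=F — same ✓
  (4) v7=F, v2=F — same ✓
  (5) v4=F, v5=F — same ✓
  (6) {v3, v5, v1, v2}: 1/4 true — not all ✓
  (7) v5=F, v6=F — same ✓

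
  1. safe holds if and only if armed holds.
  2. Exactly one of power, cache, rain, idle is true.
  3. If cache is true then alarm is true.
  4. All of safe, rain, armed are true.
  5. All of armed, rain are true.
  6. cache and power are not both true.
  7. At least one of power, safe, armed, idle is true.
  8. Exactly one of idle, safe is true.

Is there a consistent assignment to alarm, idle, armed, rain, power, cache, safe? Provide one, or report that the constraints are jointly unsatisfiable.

alarm: False; idle: False; armed: True; rain: True; power: False; cache: False; safe: True

  (1) safe=T, armed=T — same ✓
  (2) {power, cache, rain, idle}: 1 true — exactly one ✓
  (3) cache=F ⇒ alarm: vacuous ✓
  (4) {safe, rain, armed}: all 3 true ✓
  (5) {armed, rain}: all 2 true ✓
  (6) cache=F, power=F — not both ✓
  (7) {power, safe, armed, idle}: 2 true — at least one ✓
  (8) {idle, safe}: 1 true — exactly one ✓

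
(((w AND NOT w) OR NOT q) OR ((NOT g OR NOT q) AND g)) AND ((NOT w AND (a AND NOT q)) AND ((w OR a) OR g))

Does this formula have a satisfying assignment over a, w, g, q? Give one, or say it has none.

a=T; w=F; g=T; q=F

  ((w AND NOT w) OR NOT q) OR ((NOT g OR NOT q) AND g) = True
    (w AND NOT w) OR NOT q = True
      w AND NOT w = False
        NOT w = True
      NOT q = True
    (NOT g OR NOT q) AND g = True
      NOT g OR NOT q = True
        NOT g = False
        NOT q = True
  (NOT w AND (a AND NOT q)) AND ((w OR a) OR g) = True
    NOT w AND (a AND NOT q) = True
      NOT w = True
      a AND NOT q = True
        NOT q = True
    (w OR a) OR g = True
      w OR a = True
Both conjuncts True, so the formula holds.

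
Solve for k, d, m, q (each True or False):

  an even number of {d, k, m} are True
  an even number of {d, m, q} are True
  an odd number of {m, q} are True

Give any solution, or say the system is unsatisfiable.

k = True, d = True, m = False, q = True

{d, k, m}: 2 true → even ✓
{d, m, q}: 2 true → even ✓
{m, q}: 1 true → odd ✓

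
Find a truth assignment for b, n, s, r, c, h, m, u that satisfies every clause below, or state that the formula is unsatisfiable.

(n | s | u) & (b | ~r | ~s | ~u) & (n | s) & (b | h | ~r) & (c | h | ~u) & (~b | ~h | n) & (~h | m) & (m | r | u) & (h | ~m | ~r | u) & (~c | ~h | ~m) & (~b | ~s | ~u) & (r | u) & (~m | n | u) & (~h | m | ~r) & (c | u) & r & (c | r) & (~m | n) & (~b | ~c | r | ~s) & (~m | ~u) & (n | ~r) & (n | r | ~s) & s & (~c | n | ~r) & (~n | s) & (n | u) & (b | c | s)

Unit clause (r) forces r = True.
In (n | ~r) only n is left, so n = True.
Unit clause (s) forces s = True.
Try b = False:
  (b | ~r | ~s | ~u) forces u = False.
  (b | h | ~r) forces h = True.
  (~h | m) forces m = True.
  (~c | ~h | ~m) forces c = False.
  clause (c | u) is falsified — backtrack.
So b = True.
  then (~b | ~s | ~u) forces u = False.
  then (c | u) forces c = True.
Set h = False.
  then (h | ~m | ~r | u) forces m = False.
All clauses satisfied.

b=T, n=T, s=T, r=T, c=T, h=F, m=F, u=F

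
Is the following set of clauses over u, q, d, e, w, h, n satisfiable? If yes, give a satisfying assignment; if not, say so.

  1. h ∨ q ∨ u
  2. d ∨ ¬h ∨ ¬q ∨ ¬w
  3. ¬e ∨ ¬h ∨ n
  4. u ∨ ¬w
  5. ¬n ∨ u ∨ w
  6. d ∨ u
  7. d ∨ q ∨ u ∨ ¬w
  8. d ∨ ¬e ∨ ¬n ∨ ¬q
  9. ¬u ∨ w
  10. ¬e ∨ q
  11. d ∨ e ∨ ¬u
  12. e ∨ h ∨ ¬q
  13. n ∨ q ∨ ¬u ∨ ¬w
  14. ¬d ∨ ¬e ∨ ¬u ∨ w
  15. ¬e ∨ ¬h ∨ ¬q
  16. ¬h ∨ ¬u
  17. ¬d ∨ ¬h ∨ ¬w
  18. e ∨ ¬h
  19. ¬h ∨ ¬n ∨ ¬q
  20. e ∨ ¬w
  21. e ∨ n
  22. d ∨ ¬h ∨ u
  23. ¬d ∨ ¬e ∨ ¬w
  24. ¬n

u: False; q: True; d: True; e: True; w: False; h: False; n: False

Unit clause (¬n) forces n = False.
In (e ∨ n) only e is left, so e = True.
In (¬e ∨ ¬h ∨ n) only ¬h is left, so h = False.
In (¬e ∨ q) only q is left, so q = True.
Set u = False.
  then (u ∨ ¬w) forces w = False.
  then (d ∨ u) forces d = True.
All clauses satisfied.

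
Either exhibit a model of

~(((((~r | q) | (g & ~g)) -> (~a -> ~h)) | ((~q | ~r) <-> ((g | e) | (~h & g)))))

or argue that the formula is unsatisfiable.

a = False, h = True, r = False, e = False, g = False, q = False

  ~(((((~r | q) | (g & ~g)) -> (~a -> ~h)) | ((~q | ~r) <-> ((g | e) | (~h & g))))) = True
    (((~r | q) | (g & ~g)) -> (~a -> ~h)) | ((~q | ~r) <-> ((g | e) | (~h & g))) = False
      ((~r | q) | (g & ~g)) -> (~a -> ~h) = False
        (~r | q) | (g & ~g) = True
          ~r | q = True
            ~r = True
          g & ~g = False
            ~g = True
        ~a -> ~h = False
          ~a = True
          ~h = False
      (~q | ~r) <-> ((g | e) | (~h & g)) = False
        ~q | ~r = True
          ~q = True
          ~r = True
        (g | e) | (~h & g) = False
          g | e = False
          ~h & g = False
            ~h = False
The formula evaluates to True.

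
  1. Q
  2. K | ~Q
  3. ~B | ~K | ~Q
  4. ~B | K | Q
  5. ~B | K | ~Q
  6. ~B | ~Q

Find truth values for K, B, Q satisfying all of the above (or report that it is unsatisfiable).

Unit clause (Q) forces Q = True.
In (K | ~Q) only K is left, so K = True.
In (~B | ~K | ~Q) only ~B is left, so B = False.
All clauses satisfied.

K: True, B: False, Q: True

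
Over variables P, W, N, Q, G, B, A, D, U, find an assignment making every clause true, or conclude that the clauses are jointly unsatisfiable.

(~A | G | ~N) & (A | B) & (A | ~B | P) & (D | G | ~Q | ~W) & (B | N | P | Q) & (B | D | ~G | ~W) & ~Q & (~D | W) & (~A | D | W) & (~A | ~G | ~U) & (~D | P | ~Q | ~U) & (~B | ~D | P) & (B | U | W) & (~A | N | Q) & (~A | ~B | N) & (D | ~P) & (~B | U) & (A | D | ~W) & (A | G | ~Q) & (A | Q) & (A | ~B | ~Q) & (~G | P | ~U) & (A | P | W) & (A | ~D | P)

P = True, W = True, N = True, Q = False, G = True, B = False, A = True, D = True, U = False

Unit clause (~Q) forces Q = False.
In (A | Q) only A is left, so A = True.
In (~A | N | Q) only N is left, so N = True.
In (~A | G | ~N) only G is left, so G = True.
In (~A | ~G | ~U) only ~U is left, so U = False.
In (~B | U) only ~B is left, so B = False.
In (B | U | W) only W is left, so W = True.
In (B | D | ~G | ~W) only D is left, so D = True.
Set P = True.
All clauses satisfied.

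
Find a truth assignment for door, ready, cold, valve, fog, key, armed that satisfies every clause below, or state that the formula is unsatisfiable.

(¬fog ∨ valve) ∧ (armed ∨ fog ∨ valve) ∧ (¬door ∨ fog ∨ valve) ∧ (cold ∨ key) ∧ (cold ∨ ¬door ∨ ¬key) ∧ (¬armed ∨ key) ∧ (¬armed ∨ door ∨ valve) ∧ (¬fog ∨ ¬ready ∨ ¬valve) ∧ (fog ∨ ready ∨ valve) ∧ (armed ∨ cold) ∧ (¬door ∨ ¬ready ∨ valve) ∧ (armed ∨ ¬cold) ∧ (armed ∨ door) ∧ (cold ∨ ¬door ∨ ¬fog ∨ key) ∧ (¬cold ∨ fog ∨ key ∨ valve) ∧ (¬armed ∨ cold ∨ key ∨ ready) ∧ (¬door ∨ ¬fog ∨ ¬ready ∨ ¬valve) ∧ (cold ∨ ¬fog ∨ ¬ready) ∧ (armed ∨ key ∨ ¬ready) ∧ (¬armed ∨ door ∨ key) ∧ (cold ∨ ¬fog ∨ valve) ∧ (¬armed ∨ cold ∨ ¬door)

door = False, ready = False, cold = False, valve = True, fog = True, key = True, armed = True

Set door = False.
  then (armed ∨ door) forces armed = True.
  then (¬armed ∨ door ∨ key) forces key = True.
  then (¬armed ∨ door ∨ valve) forces valve = True.
Set ready = False.
Set cold = False.
Set fog = True.
All clauses satisfied.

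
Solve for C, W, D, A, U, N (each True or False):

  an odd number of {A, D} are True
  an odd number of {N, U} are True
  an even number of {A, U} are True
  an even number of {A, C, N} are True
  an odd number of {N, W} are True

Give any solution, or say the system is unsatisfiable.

C = True; W = True; D = False; A = True; U = True; N = False

{A, D}: 1 true → odd ✓
{N, U}: 1 true → odd ✓
{A, U}: 2 true → even ✓
{A, C, N}: 2 true → even ✓
{N, W}: 1 true → odd ✓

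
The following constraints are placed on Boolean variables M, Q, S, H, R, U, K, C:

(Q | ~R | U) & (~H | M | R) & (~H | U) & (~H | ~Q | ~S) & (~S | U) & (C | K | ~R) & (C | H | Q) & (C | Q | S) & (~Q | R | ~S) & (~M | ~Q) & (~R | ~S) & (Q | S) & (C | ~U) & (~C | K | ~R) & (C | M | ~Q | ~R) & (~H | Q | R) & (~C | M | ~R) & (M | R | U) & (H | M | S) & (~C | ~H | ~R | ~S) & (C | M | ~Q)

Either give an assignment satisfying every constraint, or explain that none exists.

M=T, Q=F, S=T, H=F, R=F, U=T, K=T, C=T

Set M = True.
  then (~M | ~Q) forces Q = False.
  then (Q | S) forces S = True.
  then (~S | U) forces U = True.
  then (~R | ~S) forces R = False.
  then (C | ~U) forces C = True.
  then (~H | Q | R) forces H = False.
Set K = True.
All clauses satisfied.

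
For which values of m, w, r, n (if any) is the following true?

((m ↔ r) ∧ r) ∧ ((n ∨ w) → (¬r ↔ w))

m: True, w: False, r: True, n: True

  (m ↔ r) ∧ r = True
    m ↔ r = True
  (n ∨ w) → (¬r ↔ w) = True
    n ∨ w = True
    ¬r ↔ w = True
      ¬r = False
Both conjuncts True, so the formula holds.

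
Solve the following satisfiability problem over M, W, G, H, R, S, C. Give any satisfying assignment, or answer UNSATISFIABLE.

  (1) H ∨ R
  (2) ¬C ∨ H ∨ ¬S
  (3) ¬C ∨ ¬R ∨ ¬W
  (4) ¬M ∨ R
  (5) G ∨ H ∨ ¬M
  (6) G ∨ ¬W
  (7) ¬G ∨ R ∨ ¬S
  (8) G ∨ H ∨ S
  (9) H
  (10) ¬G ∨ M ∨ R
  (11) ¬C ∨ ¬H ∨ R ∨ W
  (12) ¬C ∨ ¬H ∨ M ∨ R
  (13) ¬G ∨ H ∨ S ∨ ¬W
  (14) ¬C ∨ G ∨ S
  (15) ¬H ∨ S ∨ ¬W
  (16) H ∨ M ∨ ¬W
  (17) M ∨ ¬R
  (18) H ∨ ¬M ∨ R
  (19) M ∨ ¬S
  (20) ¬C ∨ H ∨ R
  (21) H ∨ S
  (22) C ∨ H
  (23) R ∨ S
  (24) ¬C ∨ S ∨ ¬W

M: True; W: False; G: True; H: True; R: True; S: True; C: True

Unit clause (H) forces H = True.
Set M = True.
  then (¬M ∨ R) forces R = True.
Set W = False.
Set G = True.
Set S = True.
Set C = True.
All clauses satisfied.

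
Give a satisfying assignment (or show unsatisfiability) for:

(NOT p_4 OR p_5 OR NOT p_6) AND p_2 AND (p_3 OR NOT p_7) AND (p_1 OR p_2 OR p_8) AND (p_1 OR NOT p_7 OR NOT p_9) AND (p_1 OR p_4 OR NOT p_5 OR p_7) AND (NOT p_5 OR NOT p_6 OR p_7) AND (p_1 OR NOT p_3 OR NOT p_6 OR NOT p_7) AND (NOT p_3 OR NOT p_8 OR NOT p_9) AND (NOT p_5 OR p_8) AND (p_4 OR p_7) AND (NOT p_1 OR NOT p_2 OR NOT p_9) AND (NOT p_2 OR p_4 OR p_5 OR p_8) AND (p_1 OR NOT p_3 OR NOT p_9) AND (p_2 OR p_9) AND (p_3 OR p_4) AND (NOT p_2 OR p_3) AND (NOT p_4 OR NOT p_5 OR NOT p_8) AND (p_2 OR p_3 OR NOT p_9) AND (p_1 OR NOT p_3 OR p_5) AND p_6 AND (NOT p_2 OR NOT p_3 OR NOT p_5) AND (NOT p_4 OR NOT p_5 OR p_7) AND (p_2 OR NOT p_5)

p_1 = True; p_2 = True; p_3 = True; p_4 = False; p_5 = False; p_6 = True; p_7 = True; p_8 = True; p_9 = False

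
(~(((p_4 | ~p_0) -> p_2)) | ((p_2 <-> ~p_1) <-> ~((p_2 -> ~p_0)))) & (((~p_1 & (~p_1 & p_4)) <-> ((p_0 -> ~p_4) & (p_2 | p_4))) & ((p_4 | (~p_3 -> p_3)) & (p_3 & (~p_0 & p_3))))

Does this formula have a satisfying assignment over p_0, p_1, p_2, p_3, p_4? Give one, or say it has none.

p_0 = False, p_1 = False, p_2 = False, p_3 = True, p_4 = True

  ~(((p_4 | ~p_0) -> p_2)) | ((p_2 <-> ~p_1) <-> ~((p_2 -> ~p_0))) = True
    ~(((p_4 | ~p_0) -> p_2)) = True
      (p_4 | ~p_0) -> p_2 = False
        p_4 | ~p_0 = True
          ~p_0 = True
    (p_2 <-> ~p_1) <-> ~((p_2 -> ~p_0)) = True
      p_2 <-> ~p_1 = False
        ~p_1 = True
      ~((p_2 -> ~p_0)) = False
        p_2 -> ~p_0 = True
          ~p_0 = True
  ((~p_1 & (~p_1 & p_4)) <-> ((p_0 -> ~p_4) & (p_2 | p_4))) & ((p_4 | (~p_3 -> p_3)) & (p_3 & (~p_0 & p_3))) = True
    (~p_1 & (~p_1 & p_4)) <-> ((p_0 -> ~p_4) & (p_2 | p_4)) = True
      ~p_1 & (~p_1 & p_4) = True
        ~p_1 = True
        ~p_1 & p_4 = True
          ~p_1 = True
      (p_0 -> ~p_4) & (p_2 | p_4) = True
        p_0 -> ~p_4 = True
          ~p_4 = False
        p_2 | p_4 = True
    (p_4 | (~p_3 -> p_3)) & (p_3 & (~p_0 & p_3)) = True
      p_4 | (~p_3 -> p_3) = True
        ~p_3 -> p_3 = True
          ~p_3 = False
      p_3 & (~p_0 & p_3) = True
        ~p_0 & p_3 = True
          ~p_0 = True
Both conjuncts True, so the formula holds.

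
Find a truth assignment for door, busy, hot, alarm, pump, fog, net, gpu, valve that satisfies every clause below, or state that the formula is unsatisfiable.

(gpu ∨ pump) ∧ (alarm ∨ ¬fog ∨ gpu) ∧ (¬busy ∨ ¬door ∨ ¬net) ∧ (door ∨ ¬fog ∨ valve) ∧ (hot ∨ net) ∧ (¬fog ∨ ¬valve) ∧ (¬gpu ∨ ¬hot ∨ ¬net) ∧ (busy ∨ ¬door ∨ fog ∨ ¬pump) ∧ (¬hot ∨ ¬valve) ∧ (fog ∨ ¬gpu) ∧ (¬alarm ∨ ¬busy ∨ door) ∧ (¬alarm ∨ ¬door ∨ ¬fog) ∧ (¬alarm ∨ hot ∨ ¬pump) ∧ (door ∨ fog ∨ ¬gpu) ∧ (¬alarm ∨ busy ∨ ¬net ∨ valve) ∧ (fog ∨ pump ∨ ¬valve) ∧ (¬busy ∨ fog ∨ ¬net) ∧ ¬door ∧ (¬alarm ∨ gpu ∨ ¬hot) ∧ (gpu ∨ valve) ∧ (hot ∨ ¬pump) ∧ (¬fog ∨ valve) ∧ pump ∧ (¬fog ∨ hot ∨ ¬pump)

Case door = True:
  Clause (¬door) is falsified — contradiction.
Case door = False:
  (pump) forces pump = True.
  (hot ∨ ¬pump) forces hot = True.
  (¬hot ∨ ¬valve) forces valve = False.
  (door ∨ ¬fog ∨ valve) forces fog = False.
  (fog ∨ ¬gpu) forces gpu = False.
  Clause (gpu ∨ valve) is falsified — contradiction.
Both cases fail, so the formula is unsatisfiable.

The formula is unsatisfiable.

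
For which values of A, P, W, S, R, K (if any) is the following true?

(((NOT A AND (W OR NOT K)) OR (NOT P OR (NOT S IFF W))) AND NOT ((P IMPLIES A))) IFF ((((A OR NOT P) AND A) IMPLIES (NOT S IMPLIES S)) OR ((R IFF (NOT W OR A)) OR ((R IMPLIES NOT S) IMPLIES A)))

A: False, P: True, W: False, S: False, R: False, K: False

  (((NOT A AND (W OR NOT K)) OR (NOT P OR (NOT S IFF W))) AND NOT ((P IMPLIES A))) IFF ((((A OR NOT P) AND A) IMPLIES (NOT S IMPLIES S)) OR ((R IFF (NOT W OR A)) OR ((R IMPLIES NOT S) IMPLIES A))) = True
    ((NOT A AND (W OR NOT K)) OR (NOT P OR (NOT S IFF W))) AND NOT ((P IMPLIES A)) = True
      (NOT A AND (W OR NOT K)) OR (NOT P OR (NOT S IFF W)) = True
        NOT A AND (W OR NOT K) = True
          NOT A = True
          W OR NOT K = True
            NOT K = True
        NOT P OR (NOT S IFF W) = False
          NOT P = False
          NOT S IFF W = False
            NOT S = True
      NOT ((P IMPLIES A)) = True
        P IMPLIES A = False
    (((A OR NOT P) AND A) IMPLIES (NOT S IMPLIES S)) OR ((R IFF (NOT W OR A)) OR ((R IMPLIES NOT S) IMPLIES A)) = True
      ((A OR NOT P) AND A) IMPLIES (NOT S IMPLIES S) = True
        (A OR NOT P) AND A = False
          A OR NOT P = False
            NOT P = False
        NOT S IMPLIES S = False
          NOT S = True
      (R IFF (NOT W OR A)) OR ((R IMPLIES NOT S) IMPLIES A) = False
        R IFF (NOT W OR A) = False
          NOT W OR A = True
            NOT W = True
        (R IMPLIES NOT S) IMPLIES A = False
          R IMPLIES NOT S = True
            NOT S = True
The formula evaluates to True.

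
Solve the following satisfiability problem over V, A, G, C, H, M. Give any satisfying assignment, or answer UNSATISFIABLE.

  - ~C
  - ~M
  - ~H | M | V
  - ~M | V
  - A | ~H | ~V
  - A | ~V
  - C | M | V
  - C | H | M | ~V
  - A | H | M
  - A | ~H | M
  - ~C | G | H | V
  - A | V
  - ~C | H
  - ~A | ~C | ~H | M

V = True; A = True; G = True; C = False; H = True; M = False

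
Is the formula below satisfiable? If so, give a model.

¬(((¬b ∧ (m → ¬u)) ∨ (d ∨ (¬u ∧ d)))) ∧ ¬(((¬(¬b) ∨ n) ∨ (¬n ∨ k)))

Unsatisfiable — no assignment works.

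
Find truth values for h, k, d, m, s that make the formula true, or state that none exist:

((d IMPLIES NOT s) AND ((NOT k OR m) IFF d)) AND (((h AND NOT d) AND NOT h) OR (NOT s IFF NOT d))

h = False, k = True, d = False, m = False, s = False

  (d IMPLIES NOT s) AND ((NOT k OR m) IFF d) = True
    d IMPLIES NOT s = True
      NOT s = True
    (NOT k OR m) IFF d = True
      NOT k OR m = False
        NOT k = False
  ((h AND NOT d) AND NOT h) OR (NOT s IFF NOT d) = True
    (h AND NOT d) AND NOT h = False
      h AND NOT d = False
        NOT d = True
      NOT h = True
    NOT s IFF NOT d = True
      NOT s = True
      NOT d = True
Both conjuncts True, so the formula holds.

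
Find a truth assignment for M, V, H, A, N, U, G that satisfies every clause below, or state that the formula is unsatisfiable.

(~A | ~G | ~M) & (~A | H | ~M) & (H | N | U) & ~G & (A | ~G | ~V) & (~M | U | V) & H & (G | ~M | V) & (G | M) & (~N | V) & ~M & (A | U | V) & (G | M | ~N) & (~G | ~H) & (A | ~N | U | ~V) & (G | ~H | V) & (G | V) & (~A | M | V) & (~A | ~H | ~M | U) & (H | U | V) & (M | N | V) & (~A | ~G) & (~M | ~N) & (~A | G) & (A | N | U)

Case M = True:
  Clause (~M) is falsified — contradiction.
Case M = False:
  (~G) forces G = False.
  Clause (G | M) is falsified — contradiction.
Both cases fail, so the formula is unsatisfiable.

No satisfying assignment exists.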